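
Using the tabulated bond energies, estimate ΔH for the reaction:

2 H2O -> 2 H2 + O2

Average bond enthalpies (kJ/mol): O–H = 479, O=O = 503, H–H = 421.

Bonds broken (reactants):
  O–H: 4 × 479 = 1916
  Σ(broken) = 1916 kJ
Bonds formed (products):
  H–H: 2 × 421 = 842
  O=O: 1 × 503 = 503
  Σ(formed) = 1345 kJ
ΔH = Σ(broken) − Σ(formed) = 1916 − 1345 = +571 kJ

ΔH ≈ +571 kJ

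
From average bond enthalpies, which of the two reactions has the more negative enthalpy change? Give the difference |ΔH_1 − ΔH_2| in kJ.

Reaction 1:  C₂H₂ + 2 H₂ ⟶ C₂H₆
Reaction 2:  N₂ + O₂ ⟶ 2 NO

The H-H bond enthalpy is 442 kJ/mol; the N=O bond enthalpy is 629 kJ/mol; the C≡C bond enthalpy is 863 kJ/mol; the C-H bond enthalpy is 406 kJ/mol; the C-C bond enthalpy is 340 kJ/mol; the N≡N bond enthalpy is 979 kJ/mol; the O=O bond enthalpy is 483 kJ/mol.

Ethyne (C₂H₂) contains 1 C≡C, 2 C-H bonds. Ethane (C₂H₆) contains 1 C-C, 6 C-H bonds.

Reaction 1, by 421 kJ

Reaction 1:
  Bonds broken (reactants):
    C≡C: 1 × 863 = 863
    C-H: 2 × 406 = 812
    H-H: 2 × 442 = 884
    Σ(broken) = 2559 kJ
  Bonds formed (products):
    C-C: 1 × 340 = 340
    C-H: 6 × 406 = 2436
    Σ(formed) = 2776 kJ
  ΔH_1 = 2559 − 2776 = −217 kJ
Reaction 2:
  Bonds broken (reactants):
    N≡N: 1 × 979 = 979
    O=O: 1 × 483 = 483
    Σ(broken) = 1462 kJ
  Bonds formed (products):
    N=O: 2 × 629 = 1258
    Σ(formed) = 1258 kJ
  ΔH_2 = 1462 − 1258 = +204 kJ
ΔH_1 − ΔH_2 = −421 kJ, so reaction 1 has the more negative ΔH; |ΔH_1 − ΔH_2| = 421 kJ.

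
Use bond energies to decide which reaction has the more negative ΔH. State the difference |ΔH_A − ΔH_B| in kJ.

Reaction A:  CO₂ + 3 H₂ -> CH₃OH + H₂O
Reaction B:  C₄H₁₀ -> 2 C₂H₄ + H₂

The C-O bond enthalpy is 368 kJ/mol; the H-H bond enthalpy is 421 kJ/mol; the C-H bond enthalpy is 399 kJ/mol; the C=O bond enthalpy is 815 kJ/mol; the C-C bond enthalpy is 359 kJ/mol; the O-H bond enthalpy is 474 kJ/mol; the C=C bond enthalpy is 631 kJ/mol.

Reaction A, by 286 kJ

Reaction A:
  Bonds broken (reactants):
    C=O: 2 × 815 = 1630
    H-H: 3 × 421 = 1263
    Σ(broken) = 2893 kJ
  Bonds formed (products):
    C-H: 3 × 399 = 1197
    C-O: 1 × 368 = 368
    O-H: 3 × 474 = 1422
    Σ(formed) = 2987 kJ
  ΔH_A = 2893 − 2987 = −94 kJ
Reaction B:
  Bonds broken (reactants):
    C-C: 3 × 359 = 1077
    C-H: 10 × 399 = 3990
    Σ(broken) = 5067 kJ
  Bonds formed (products):
    C-H: 8 × 399 = 3192
    C=C: 2 × 631 = 1262
    H-H: 1 × 421 = 421
    Σ(formed) = 4875 kJ
  ΔH_B = 5067 − 4875 = +192 kJ
ΔH_A − ΔH_B = −286 kJ, so reaction A has the more negative ΔH; |ΔH_A − ΔH_B| = 286 kJ.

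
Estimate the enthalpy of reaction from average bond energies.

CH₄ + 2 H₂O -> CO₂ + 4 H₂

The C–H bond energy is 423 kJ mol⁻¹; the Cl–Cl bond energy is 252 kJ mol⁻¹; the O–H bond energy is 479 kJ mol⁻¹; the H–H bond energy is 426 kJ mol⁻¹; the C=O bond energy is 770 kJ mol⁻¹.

Bonds broken (reactants):
  C–H: 4 × 423 = 1692
  O–H: 4 × 479 = 1916
  Σ(broken) = 3608 kJ
Bonds formed (products):
  C=O: 2 × 770 = 1540
  H–H: 4 × 426 = 1704
  Σ(formed) = 3244 kJ
ΔH = Σ(broken) − Σ(formed) = 3608 − 3244 = +364 kJ

ΔH ≈ +364 kJ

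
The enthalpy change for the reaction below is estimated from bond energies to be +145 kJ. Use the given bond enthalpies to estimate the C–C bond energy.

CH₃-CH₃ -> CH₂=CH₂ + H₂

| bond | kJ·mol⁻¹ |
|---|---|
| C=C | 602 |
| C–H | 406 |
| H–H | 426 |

D(C–C) ≈ 361 kJ/mol

Let D be the C–C bond energy.
Σ(broken) = 1×D + 6×406 = 2436 + D
Σ(formed) = 4×406 + 1×602 + 1×426 = 2652
ΔH = Σ(broken) − Σ(formed) = (2436 + D) − (2652) = −216 + D
Setting this equal to +145 kJ gives D = 361 kJ/mol.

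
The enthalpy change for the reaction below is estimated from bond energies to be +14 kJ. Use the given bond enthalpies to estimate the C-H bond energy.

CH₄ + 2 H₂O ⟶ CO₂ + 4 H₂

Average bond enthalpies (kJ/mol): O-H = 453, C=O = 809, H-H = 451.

D(C-H) ≈ 406 kJ/mol

Let D be the C-H bond energy.
Σ(broken) = 4×D + 4×453 = 1812 + 4D
Σ(formed) = 2×809 + 4×451 = 3422
ΔH = Σ(broken) − Σ(formed) = (1812 + 4D) − (3422) = −1610 + 4D
Setting this equal to +14 kJ gives 4D = 1624, so D = 406 kJ/mol.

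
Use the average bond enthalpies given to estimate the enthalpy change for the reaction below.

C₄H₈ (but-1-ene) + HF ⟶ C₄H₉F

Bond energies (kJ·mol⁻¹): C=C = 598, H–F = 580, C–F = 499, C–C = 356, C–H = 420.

ΔH ≈ −97 kJ

Bonds broken (reactants):
  C–C: 2 × 356 = 712
  C–H: 8 × 420 = 3360
  C=C: 1 × 598 = 598
  H–F: 1 × 580 = 580
  Σ(broken) = 5250 kJ
Bonds formed (products):
  C–C: 3 × 356 = 1068
  C–F: 1 × 499 = 499
  C–H: 9 × 420 = 3780
  Σ(formed) = 5347 kJ
ΔH = Σ(broken) − Σ(formed) = 5250 − 5347 = −97 kJ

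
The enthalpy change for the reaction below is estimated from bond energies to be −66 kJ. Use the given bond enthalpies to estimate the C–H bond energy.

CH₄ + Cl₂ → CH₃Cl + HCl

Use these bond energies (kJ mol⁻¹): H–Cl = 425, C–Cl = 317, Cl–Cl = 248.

D(C–H) ≈ 428 kJ/mol

Let D be the C–H bond energy.
Σ(broken) = 4×D + 1×248 = 248 + 4D
Σ(formed) = 1×317 + 3×D + 1×425 = 742 + 3D
ΔH = Σ(broken) − Σ(formed) = (248 + 4D) − (742 + 3D) = −494 + D
Setting this equal to −66 kJ gives D = 428 kJ/mol.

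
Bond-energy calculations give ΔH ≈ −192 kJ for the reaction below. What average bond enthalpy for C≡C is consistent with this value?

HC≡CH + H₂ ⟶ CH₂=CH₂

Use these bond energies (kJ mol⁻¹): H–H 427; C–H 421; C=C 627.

D(C≡C) ≈ 850 kJ/mol

Let D be the C≡C bond energy.
Σ(broken) = 1×D + 2×421 + 1×427 = 1269 + D
Σ(formed) = 4×421 + 1×627 = 2311
ΔH = Σ(broken) − Σ(formed) = (1269 + D) − (2311) = −1042 + D
Setting this equal to −192 kJ gives D = 850 kJ/mol.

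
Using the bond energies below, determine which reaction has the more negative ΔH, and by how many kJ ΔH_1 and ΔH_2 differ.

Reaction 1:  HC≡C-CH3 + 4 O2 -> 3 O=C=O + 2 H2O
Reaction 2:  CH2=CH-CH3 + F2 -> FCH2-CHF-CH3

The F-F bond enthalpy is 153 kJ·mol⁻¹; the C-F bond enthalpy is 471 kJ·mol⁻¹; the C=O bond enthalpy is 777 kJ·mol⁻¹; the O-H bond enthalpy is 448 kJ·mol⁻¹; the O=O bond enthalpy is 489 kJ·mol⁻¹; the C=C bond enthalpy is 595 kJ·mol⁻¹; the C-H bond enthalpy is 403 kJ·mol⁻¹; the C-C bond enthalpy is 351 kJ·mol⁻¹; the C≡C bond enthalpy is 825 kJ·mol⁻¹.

Reaction 1:
  Bonds broken (reactants):
    C≡C: 1 × 825 = 825
    C-C: 1 × 351 = 351
    C-H: 4 × 403 = 1612
    O=O: 4 × 489 = 1956
    Σ(broken) = 4744 kJ
  Bonds formed (products):
    C=O: 6 × 777 = 4662
    O-H: 4 × 448 = 1792
    Σ(formed) = 6454 kJ
  ΔH_1 = 4744 − 6454 = −1710 kJ
Reaction 2:
  Bonds broken (reactants):
    C-C: 1 × 351 = 351
    C-H: 6 × 403 = 2418
    C=C: 1 × 595 = 595
    F-F: 1 × 153 = 153
    Σ(broken) = 3517 kJ
  Bonds formed (products):
    C-C: 2 × 351 = 702
    C-F: 2 × 471 = 942
    C-H: 6 × 403 = 2418
    Σ(formed) = 4062 kJ
  ΔH_2 = 3517 − 4062 = −545 kJ
ΔH_1 − ΔH_2 = −1165 kJ, so reaction 1 has the more negative ΔH; |ΔH_1 − ΔH_2| = 1165 kJ.

Reaction 1, by 1165 kJ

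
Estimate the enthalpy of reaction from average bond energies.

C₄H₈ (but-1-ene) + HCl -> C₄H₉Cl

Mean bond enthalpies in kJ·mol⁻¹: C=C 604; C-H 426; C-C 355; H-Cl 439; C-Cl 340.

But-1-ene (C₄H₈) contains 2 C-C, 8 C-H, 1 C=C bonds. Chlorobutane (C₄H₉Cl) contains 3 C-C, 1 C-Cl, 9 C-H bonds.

ΔH ≈ −78 kJ

Bonds broken (reactants):
  C-C: 2 × 355 = 710
  C-H: 8 × 426 = 3408
  C=C: 1 × 604 = 604
  H-Cl: 1 × 439 = 439
  Σ(broken) = 5161 kJ
Bonds formed (products):
  C-C: 3 × 355 = 1065
  C-Cl: 1 × 340 = 340
  C-H: 9 × 426 = 3834
  Σ(formed) = 5239 kJ
ΔH = Σ(broken) − Σ(formed) = 5161 − 5239 = −78 kJ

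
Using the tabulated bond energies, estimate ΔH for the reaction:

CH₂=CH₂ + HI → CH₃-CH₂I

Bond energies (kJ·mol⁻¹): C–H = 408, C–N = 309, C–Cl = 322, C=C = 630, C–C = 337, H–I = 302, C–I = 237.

ΔH ≈ −50 kJ

Bonds broken (reactants):
  C–H: 4 × 408 = 1632
  C=C: 1 × 630 = 630
  H–I: 1 × 302 = 302
  Σ(broken) = 2564 kJ
Bonds formed (products):
  C–C: 1 × 337 = 337
  C–H: 5 × 408 = 2040
  C–I: 1 × 237 = 237
  Σ(formed) = 2614 kJ
ΔH = Σ(broken) − Σ(formed) = 2564 − 2614 = −50 kJ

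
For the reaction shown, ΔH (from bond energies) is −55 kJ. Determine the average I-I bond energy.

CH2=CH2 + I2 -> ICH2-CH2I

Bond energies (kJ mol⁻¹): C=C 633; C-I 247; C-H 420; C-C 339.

Let D be the I-I bond energy.
Σ(broken) = 4×420 + 1×633 + 1×D = 2313 + D
Σ(formed) = 1×339 + 4×420 + 2×247 = 2513
ΔH = Σ(broken) − Σ(formed) = (2313 + D) − (2513) = −200 + D
Setting this equal to −55 kJ gives D = 145 kJ/mol.

D(I-I) ≈ 145 kJ/mol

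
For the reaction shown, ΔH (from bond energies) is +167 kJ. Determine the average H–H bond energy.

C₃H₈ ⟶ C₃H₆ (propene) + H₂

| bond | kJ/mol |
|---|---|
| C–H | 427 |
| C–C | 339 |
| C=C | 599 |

D(H–H) ≈ 427 kJ/mol

Let D be the H–H bond energy.
Σ(broken) = 2×339 + 8×427 = 4094
Σ(formed) = 1×339 + 6×427 + 1×599 + 1×D = 3500 + D
ΔH = Σ(broken) − Σ(formed) = (4094) − (3500 + D) = +594 − D
Setting this equal to +167 kJ gives D = 427 kJ/mol.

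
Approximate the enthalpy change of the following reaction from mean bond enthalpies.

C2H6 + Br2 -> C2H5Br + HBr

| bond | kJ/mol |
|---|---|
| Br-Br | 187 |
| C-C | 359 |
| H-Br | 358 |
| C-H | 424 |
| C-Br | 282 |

ΔH ≈ −29 kJ

Bonds broken (reactants):
  Br-Br: 1 × 187 = 187
  C-C: 1 × 359 = 359
  C-H: 6 × 424 = 2544
  Σ(broken) = 3090 kJ
Bonds formed (products):
  C-Br: 1 × 282 = 282
  C-C: 1 × 359 = 359
  C-H: 5 × 424 = 2120
  H-Br: 1 × 358 = 358
  Σ(formed) = 3119 kJ
ΔH = Σ(broken) − Σ(formed) = 3090 − 3119 = −29 kJ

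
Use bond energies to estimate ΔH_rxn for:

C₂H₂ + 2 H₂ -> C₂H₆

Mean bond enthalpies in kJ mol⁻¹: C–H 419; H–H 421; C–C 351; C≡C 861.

Bonds broken (reactants):
  C≡C: 1 × 861 = 861
  C–H: 2 × 419 = 838
  H–H: 2 × 421 = 842
  Σ(broken) = 2541 kJ
Bonds formed (products):
  C–C: 1 × 351 = 351
  C–H: 6 × 419 = 2514
  Σ(formed) = 2865 kJ
ΔH = Σ(broken) − Σ(formed) = 2541 − 2865 = −324 kJ

ΔH ≈ −324 kJ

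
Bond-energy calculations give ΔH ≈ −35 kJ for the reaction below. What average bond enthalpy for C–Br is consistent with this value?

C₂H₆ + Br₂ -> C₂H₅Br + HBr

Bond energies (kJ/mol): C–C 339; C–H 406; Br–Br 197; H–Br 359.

Let D be the C–Br bond energy.
Σ(broken) = 1×197 + 1×339 + 6×406 = 2972
Σ(formed) = 1×D + 1×339 + 5×406 + 1×359 = 2728 + D
ΔH = Σ(broken) − Σ(formed) = (2972) − (2728 + D) = +244 − D
Setting this equal to −35 kJ gives D = 279 kJ/mol.

D(C–Br) ≈ 279 kJ/mol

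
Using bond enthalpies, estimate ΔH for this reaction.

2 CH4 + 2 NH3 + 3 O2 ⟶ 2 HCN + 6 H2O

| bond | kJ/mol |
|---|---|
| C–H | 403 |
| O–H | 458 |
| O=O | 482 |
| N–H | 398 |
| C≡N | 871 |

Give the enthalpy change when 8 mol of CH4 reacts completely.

ΔH = −3944 kJ

Bonds broken (reactants):
  C–H: 8 × 403 = 3224
  N–H: 6 × 398 = 2388
  O=O: 3 × 482 = 1446
  Σ(broken) = 7058 kJ
Bonds formed (products):
  C≡N: 2 × 871 = 1742
  C–H: 2 × 403 = 806
  O–H: 12 × 458 = 5496
  Σ(formed) = 8044 kJ
ΔH = Σ(broken) − Σ(formed) = 7058 − 8044 = −986 kJ
For 4× the reaction as written: 4 × (−986) = −3944 kJ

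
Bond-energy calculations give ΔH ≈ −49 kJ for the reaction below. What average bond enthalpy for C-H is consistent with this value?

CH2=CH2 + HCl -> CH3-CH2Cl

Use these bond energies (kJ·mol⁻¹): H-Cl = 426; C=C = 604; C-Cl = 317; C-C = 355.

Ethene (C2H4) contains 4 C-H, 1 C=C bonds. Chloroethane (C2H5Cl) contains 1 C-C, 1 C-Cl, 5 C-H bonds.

D(C-H) ≈ 407 kJ/mol

Let D be the C-H bond energy.
Σ(broken) = 4×D + 1×604 + 1×426 = 1030 + 4D
Σ(formed) = 1×355 + 1×317 + 5×D = 672 + 5D
ΔH = Σ(broken) − Σ(formed) = (1030 + 4D) − (672 + 5D) = +358 − D
Setting this equal to −49 kJ gives D = 407 kJ/mol.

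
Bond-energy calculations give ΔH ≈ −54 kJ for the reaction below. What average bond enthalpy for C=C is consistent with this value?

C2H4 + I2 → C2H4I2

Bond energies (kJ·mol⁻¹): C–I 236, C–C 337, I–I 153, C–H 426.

D(C=C) ≈ 602 kJ/mol

Let D be the C=C bond energy.
Σ(broken) = 4×426 + 1×D + 1×153 = 1857 + D
Σ(formed) = 1×337 + 4×426 + 2×236 = 2513
ΔH = Σ(broken) − Σ(formed) = (1857 + D) − (2513) = −656 + D
Setting this equal to −54 kJ gives D = 602 kJ/mol.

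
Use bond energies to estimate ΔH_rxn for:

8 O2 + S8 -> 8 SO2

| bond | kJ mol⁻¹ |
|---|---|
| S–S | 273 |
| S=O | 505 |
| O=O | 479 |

ΔH ≈ −2064 kJ

Bonds broken (reactants):
  O=O: 8 × 479 = 3832
  S–S: 8 × 273 = 2184
  Σ(broken) = 6016 kJ
Bonds formed (products):
  S=O: 16 × 505 = 8080
  Σ(formed) = 8080 kJ
ΔH = Σ(broken) − Σ(formed) = 6016 − 8080 = −2064 kJ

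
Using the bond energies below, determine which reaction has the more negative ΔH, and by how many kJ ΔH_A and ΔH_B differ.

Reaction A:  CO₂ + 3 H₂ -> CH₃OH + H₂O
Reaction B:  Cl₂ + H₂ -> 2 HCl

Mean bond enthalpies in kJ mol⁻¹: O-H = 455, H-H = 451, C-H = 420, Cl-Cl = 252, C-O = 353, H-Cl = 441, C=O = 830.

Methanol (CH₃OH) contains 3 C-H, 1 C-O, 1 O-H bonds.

Reaction B, by 214 kJ

Reaction A:
  Bonds broken (reactants):
    C=O: 2 × 830 = 1660
    H-H: 3 × 451 = 1353
    Σ(broken) = 3013 kJ
  Bonds formed (products):
    C-H: 3 × 420 = 1260
    C-O: 1 × 353 = 353
    O-H: 3 × 455 = 1365
    Σ(formed) = 2978 kJ
  ΔH_A = 3013 − 2978 = +35 kJ
Reaction B:
  Bonds broken (reactants):
    Cl-Cl: 1 × 252 = 252
    H-H: 1 × 451 = 451
    Σ(broken) = 703 kJ
  Bonds formed (products):
    H-Cl: 2 × 441 = 882
    Σ(formed) = 882 kJ
  ΔH_B = 703 − 882 = −179 kJ
ΔH_A − ΔH_B = +214 kJ, so reaction B has the more negative ΔH; |ΔH_A − ΔH_B| = 214 kJ.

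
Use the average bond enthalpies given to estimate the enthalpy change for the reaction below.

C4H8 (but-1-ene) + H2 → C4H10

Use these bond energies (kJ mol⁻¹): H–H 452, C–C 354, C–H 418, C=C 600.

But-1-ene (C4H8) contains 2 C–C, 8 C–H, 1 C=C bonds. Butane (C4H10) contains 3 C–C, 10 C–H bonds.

ΔH ≈ −138 kJ

Bonds broken (reactants):
  C–C: 2 × 354 = 708
  C–H: 8 × 418 = 3344
  C=C: 1 × 600 = 600
  H–H: 1 × 452 = 452
  Σ(broken) = 5104 kJ
Bonds formed (products):
  C–C: 3 × 354 = 1062
  C–H: 10 × 418 = 4180
  Σ(formed) = 5242 kJ
ΔH = Σ(broken) − Σ(formed) = 5104 − 5242 = −138 kJ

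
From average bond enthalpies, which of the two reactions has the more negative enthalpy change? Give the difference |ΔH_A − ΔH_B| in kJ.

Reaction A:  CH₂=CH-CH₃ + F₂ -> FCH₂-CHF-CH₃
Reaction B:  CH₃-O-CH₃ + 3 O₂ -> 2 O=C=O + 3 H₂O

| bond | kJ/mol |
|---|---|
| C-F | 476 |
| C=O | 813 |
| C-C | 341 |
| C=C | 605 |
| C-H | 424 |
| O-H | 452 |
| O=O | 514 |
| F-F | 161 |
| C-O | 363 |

Reaction B, by 625 kJ

Reaction A:
  Bonds broken (reactants):
    C-C: 1 × 341 = 341
    C-H: 6 × 424 = 2544
    C=C: 1 × 605 = 605
    F-F: 1 × 161 = 161
    Σ(broken) = 3651 kJ
  Bonds formed (products):
    C-C: 2 × 341 = 682
    C-F: 2 × 476 = 952
    C-H: 6 × 424 = 2544
    Σ(formed) = 4178 kJ
  ΔH_A = 3651 − 4178 = −527 kJ
Reaction B:
  Bonds broken (reactants):
    C-H: 6 × 424 = 2544
    C-O: 2 × 363 = 726
    O=O: 3 × 514 = 1542
    Σ(broken) = 4812 kJ
  Bonds formed (products):
    C=O: 4 × 813 = 3252
    O-H: 6 × 452 = 2712
    Σ(formed) = 5964 kJ
  ΔH_B = 4812 − 5964 = −1152 kJ
ΔH_A − ΔH_B = +625 kJ, so reaction B has the more negative ΔH; |ΔH_A − ΔH_B| = 625 kJ.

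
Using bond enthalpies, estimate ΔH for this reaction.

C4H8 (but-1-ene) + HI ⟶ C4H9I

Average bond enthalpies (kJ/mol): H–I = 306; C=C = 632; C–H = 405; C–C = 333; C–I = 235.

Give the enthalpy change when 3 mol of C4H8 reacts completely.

ΔH = −105 kJ

Bonds broken (reactants):
  C–C: 2 × 333 = 666
  C–H: 8 × 405 = 3240
  C=C: 1 × 632 = 632
  H–I: 1 × 306 = 306
  Σ(broken) = 4844 kJ
Bonds formed (products):
  C–C: 3 × 333 = 999
  C–H: 9 × 405 = 3645
  C–I: 1 × 235 = 235
  Σ(formed) = 4879 kJ
ΔH = Σ(broken) − Σ(formed) = 4844 − 4879 = −35 kJ
For 3× the reaction as written: 3 × (−35) = −105 kJ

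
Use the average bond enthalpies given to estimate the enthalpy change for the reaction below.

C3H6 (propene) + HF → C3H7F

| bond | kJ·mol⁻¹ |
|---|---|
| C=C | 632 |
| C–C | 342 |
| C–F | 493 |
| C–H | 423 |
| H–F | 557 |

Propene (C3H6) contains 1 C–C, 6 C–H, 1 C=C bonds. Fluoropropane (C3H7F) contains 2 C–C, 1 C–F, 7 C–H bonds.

ΔH ≈ −69 kJ

Bonds broken (reactants):
  C–C: 1 × 342 = 342
  C–H: 6 × 423 = 2538
  C=C: 1 × 632 = 632
  H–F: 1 × 557 = 557
  Σ(broken) = 4069 kJ
Bonds formed (products):
  C–C: 2 × 342 = 684
  C–F: 1 × 493 = 493
  C–H: 7 × 423 = 2961
  Σ(formed) = 4138 kJ
ΔH = Σ(broken) − Σ(formed) = 4069 − 4138 = −69 kJ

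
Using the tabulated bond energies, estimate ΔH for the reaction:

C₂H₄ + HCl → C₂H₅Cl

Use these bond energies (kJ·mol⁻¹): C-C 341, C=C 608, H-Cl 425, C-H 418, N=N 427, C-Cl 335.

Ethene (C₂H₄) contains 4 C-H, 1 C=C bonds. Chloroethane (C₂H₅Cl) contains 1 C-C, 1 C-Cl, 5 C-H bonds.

ΔH ≈ −61 kJ

Bonds broken (reactants):
  C-H: 4 × 418 = 1672
  C=C: 1 × 608 = 608
  H-Cl: 1 × 425 = 425
  Σ(broken) = 2705 kJ
Bonds formed (products):
  C-C: 1 × 341 = 341
  C-Cl: 1 × 335 = 335
  C-H: 5 × 418 = 2090
  Σ(formed) = 2766 kJ
ΔH = Σ(broken) − Σ(formed) = 2705 − 2766 = −61 kJ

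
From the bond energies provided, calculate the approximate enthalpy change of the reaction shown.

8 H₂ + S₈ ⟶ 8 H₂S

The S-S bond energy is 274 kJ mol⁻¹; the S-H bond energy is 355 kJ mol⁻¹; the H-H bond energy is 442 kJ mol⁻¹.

Bonds broken (reactants):
  H-H: 8 × 442 = 3536
  S-S: 8 × 274 = 2192
  Σ(broken) = 5728 kJ
Bonds formed (products):
  S-H: 16 × 355 = 5680
  Σ(formed) = 5680 kJ
ΔH = Σ(broken) − Σ(formed) = 5728 − 5680 = +48 kJ

ΔH ≈ +48 kJ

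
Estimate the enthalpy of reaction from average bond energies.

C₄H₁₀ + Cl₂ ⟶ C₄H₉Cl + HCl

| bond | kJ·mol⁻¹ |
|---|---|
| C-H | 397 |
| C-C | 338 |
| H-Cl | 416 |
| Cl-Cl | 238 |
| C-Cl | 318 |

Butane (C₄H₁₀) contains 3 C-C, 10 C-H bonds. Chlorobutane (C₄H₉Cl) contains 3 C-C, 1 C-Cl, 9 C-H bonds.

Bonds broken (reactants):
  C-C: 3 × 338 = 1014
  C-H: 10 × 397 = 3970
  Cl-Cl: 1 × 238 = 238
  Σ(broken) = 5222 kJ
Bonds formed (products):
  C-C: 3 × 338 = 1014
  C-Cl: 1 × 318 = 318
  C-H: 9 × 397 = 3573
  H-Cl: 1 × 416 = 416
  Σ(formed) = 5321 kJ
ΔH = Σ(broken) − Σ(formed) = 5222 − 5321 = −99 kJ

ΔH ≈ −99 kJ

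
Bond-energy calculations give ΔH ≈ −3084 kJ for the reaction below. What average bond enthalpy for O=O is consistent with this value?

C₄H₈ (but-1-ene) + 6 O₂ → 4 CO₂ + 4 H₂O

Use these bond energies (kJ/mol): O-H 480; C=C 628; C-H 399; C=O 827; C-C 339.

Let D be the O=O bond energy.
Σ(broken) = 2×339 + 8×399 + 1×628 + 6×D = 4498 + 6D
Σ(formed) = 8×827 + 8×480 = 10456
ΔH = Σ(broken) − Σ(formed) = (4498 + 6D) − (10456) = −5958 + 6D
Setting this equal to −3084 kJ gives 6D = 2874, so D = 479 kJ/mol.

D(O=O) ≈ 479 kJ/mol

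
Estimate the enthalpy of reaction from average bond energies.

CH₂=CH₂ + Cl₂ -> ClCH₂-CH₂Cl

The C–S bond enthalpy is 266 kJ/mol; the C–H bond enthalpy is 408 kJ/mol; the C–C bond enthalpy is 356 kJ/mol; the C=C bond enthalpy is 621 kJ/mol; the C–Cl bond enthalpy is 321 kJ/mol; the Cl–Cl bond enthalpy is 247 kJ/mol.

ΔH ≈ −130 kJ

Bonds broken (reactants):
  C–H: 4 × 408 = 1632
  C=C: 1 × 621 = 621
  Cl–Cl: 1 × 247 = 247
  Σ(broken) = 2500 kJ
Bonds formed (products):
  C–C: 1 × 356 = 356
  C–Cl: 2 × 321 = 642
  C–H: 4 × 408 = 1632
  Σ(formed) = 2630 kJ
ΔH = Σ(broken) − Σ(formed) = 2500 − 2630 = −130 kJ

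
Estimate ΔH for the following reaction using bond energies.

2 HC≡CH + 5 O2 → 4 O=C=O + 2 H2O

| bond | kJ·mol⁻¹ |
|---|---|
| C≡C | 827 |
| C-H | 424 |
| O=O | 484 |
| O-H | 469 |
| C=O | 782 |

Bonds broken (reactants):
  C≡C: 2 × 827 = 1654
  C-H: 4 × 424 = 1696
  O=O: 5 × 484 = 2420
  Σ(broken) = 5770 kJ
Bonds formed (products):
  C=O: 8 × 782 = 6256
  O-H: 4 × 469 = 1876
  Σ(formed) = 8132 kJ
ΔH = Σ(broken) − Σ(formed) = 5770 − 8132 = −2362 kJ

ΔH ≈ −2362 kJ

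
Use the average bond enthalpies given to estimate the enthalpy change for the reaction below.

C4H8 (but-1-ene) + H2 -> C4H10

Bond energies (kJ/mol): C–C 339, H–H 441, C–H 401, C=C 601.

Bonds broken (reactants):
  C–C: 2 × 339 = 678
  C–H: 8 × 401 = 3208
  C=C: 1 × 601 = 601
  H–H: 1 × 441 = 441
  Σ(broken) = 4928 kJ
Bonds formed (products):
  C–C: 3 × 339 = 1017
  C–H: 10 × 401 = 4010
  Σ(formed) = 5027 kJ
ΔH = Σ(broken) − Σ(formed) = 4928 − 5027 = −99 kJ

ΔH ≈ −99 kJ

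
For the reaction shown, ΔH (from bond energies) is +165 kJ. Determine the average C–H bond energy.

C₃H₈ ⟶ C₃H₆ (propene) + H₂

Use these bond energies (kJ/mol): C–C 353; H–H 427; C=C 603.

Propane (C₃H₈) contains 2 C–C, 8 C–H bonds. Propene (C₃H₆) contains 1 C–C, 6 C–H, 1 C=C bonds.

Let D be the C–H bond energy.
Σ(broken) = 2×353 + 8×D = 706 + 8D
Σ(formed) = 1×353 + 6×D + 1×603 + 1×427 = 1383 + 6D
ΔH = Σ(broken) − Σ(formed) = (706 + 8D) − (1383 + 6D) = −677 + 2D
Setting this equal to +165 kJ gives 2D = 842, so D = 421 kJ/mol.

D(C–H) ≈ 421 kJ/mol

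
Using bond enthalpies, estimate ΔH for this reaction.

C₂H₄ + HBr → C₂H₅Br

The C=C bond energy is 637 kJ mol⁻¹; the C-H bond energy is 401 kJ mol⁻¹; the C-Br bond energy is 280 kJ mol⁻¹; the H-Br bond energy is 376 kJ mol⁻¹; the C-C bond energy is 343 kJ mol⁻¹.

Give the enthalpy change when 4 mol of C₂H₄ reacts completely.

ΔH = −44 kJ

Bonds broken (reactants):
  C-H: 4 × 401 = 1604
  C=C: 1 × 637 = 637
  H-Br: 1 × 376 = 376
  Σ(broken) = 2617 kJ
Bonds formed (products):
  C-Br: 1 × 280 = 280
  C-C: 1 × 343 = 343
  C-H: 5 × 401 = 2005
  Σ(formed) = 2628 kJ
ΔH = Σ(broken) − Σ(formed) = 2617 − 2628 = −11 kJ
For 4× the reaction as written: 4 × (−11) = −44 kJ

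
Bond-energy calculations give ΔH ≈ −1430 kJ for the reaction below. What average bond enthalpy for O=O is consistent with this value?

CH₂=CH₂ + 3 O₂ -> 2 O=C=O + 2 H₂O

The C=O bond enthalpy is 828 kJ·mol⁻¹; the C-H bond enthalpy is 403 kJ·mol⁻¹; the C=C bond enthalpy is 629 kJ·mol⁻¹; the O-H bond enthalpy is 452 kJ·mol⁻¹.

D(O=O) ≈ 483 kJ/mol

Let D be the O=O bond energy.
Σ(broken) = 4×403 + 1×629 + 3×D = 2241 + 3D
Σ(formed) = 4×828 + 4×452 = 5120
ΔH = Σ(broken) − Σ(formed) = (2241 + 3D) − (5120) = −2879 + 3D
Setting this equal to −1430 kJ gives 3D = 1449, so D = 483 kJ/mol.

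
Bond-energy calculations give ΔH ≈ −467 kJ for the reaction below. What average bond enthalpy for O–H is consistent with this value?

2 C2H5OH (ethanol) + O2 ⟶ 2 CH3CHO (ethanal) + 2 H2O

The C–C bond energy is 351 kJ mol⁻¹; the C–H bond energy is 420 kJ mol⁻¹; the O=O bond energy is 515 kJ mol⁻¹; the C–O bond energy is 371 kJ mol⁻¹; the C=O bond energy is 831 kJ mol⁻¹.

Let D be the O–H bond energy.
Σ(broken) = 2×351 + 10×420 + 2×371 + 2×D + 1×515 = 6159 + 2D
Σ(formed) = 2×351 + 8×420 + 2×831 + 4×D = 5724 + 4D
ΔH = Σ(broken) − Σ(formed) = (6159 + 2D) − (5724 + 4D) = +435 − 2D
Setting this equal to −467 kJ gives 2D = 902, so D = 451 kJ/mol.

D(O–H) ≈ 451 kJ/mol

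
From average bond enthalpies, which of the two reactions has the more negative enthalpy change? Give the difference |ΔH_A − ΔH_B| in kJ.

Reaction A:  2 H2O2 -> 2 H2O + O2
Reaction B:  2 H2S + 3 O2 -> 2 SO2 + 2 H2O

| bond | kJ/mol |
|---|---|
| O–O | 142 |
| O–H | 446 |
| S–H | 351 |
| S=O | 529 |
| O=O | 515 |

Reaction A:
  Bonds broken (reactants):
    O–H: 4 × 446 = 1784
    O–O: 2 × 142 = 284
    Σ(broken) = 2068 kJ
  Bonds formed (products):
    O–H: 4 × 446 = 1784
    O=O: 1 × 515 = 515
    Σ(formed) = 2299 kJ
  ΔH_A = 2068 − 2299 = −231 kJ
Reaction B:
  Bonds broken (reactants):
    O=O: 3 × 515 = 1545
    S–H: 4 × 351 = 1404
    Σ(broken) = 2949 kJ
  Bonds formed (products):
    O–H: 4 × 446 = 1784
    S=O: 4 × 529 = 2116
    Σ(formed) = 3900 kJ
  ΔH_B = 2949 − 3900 = −951 kJ
ΔH_A − ΔH_B = +720 kJ, so reaction B has the more negative ΔH; |ΔH_A − ΔH_B| = 720 kJ.

Reaction B, by 720 kJ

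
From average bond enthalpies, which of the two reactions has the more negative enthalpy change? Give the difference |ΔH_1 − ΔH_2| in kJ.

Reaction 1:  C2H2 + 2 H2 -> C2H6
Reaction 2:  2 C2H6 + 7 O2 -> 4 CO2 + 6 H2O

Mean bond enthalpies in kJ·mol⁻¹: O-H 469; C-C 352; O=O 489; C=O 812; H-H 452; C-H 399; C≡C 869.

Reaction 1:
  Bonds broken (reactants):
    C≡C: 1 × 869 = 869
    C-H: 2 × 399 = 798
    H-H: 2 × 452 = 904
    Σ(broken) = 2571 kJ
  Bonds formed (products):
    C-C: 1 × 352 = 352
    C-H: 6 × 399 = 2394
    Σ(formed) = 2746 kJ
  ΔH_1 = 2571 − 2746 = −175 kJ
Reaction 2:
  Bonds broken (reactants):
    C-C: 2 × 352 = 704
    C-H: 12 × 399 = 4788
    O=O: 7 × 489 = 3423
    Σ(broken) = 8915 kJ
  Bonds formed (products):
    C=O: 8 × 812 = 6496
    O-H: 12 × 469 = 5628
    Σ(formed) = 12124 kJ
  ΔH_2 = 8915 − 12124 = −3209 kJ
ΔH_1 − ΔH_2 = +3034 kJ, so reaction 2 has the more negative ΔH; |ΔH_1 − ΔH_2| = 3034 kJ.

Reaction 2, by 3034 kJ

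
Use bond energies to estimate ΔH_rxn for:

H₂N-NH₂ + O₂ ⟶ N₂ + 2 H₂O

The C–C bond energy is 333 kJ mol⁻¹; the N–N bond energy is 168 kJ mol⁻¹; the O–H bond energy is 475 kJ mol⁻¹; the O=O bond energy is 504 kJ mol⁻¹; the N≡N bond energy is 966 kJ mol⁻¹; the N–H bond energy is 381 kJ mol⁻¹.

ΔH ≈ −670 kJ

Bonds broken (reactants):
  N–H: 4 × 381 = 1524
  N–N: 1 × 168 = 168
  O=O: 1 × 504 = 504
  Σ(broken) = 2196 kJ
Bonds formed (products):
  N≡N: 1 × 966 = 966
  O–H: 4 × 475 = 1900
  Σ(formed) = 2866 kJ
ΔH = Σ(broken) − Σ(formed) = 2196 − 2866 = −670 kJ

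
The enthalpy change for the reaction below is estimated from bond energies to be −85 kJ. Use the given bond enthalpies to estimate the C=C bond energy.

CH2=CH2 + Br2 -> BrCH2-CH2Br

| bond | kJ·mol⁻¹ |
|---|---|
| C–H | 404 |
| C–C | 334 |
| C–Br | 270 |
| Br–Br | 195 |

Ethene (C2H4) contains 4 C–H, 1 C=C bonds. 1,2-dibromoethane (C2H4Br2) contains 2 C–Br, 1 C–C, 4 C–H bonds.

Let D be the C=C bond energy.
Σ(broken) = 1×195 + 4×404 + 1×D = 1811 + D
Σ(formed) = 2×270 + 1×334 + 4×404 = 2490
ΔH = Σ(broken) − Σ(formed) = (1811 + D) − (2490) = −679 + D
Setting this equal to −85 kJ gives D = 594 kJ/mol.

D(C=C) ≈ 594 kJ/mol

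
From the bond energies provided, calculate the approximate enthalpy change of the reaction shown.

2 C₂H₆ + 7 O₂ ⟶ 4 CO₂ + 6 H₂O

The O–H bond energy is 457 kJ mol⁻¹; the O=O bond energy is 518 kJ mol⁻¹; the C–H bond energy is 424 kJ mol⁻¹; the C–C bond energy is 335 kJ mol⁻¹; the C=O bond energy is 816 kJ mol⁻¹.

Bonds broken (reactants):
  C–C: 2 × 335 = 670
  C–H: 12 × 424 = 5088
  O=O: 7 × 518 = 3626
  Σ(broken) = 9384 kJ
Bonds formed (products):
  C=O: 8 × 816 = 6528
  O–H: 12 × 457 = 5484
  Σ(formed) = 12012 kJ
ΔH = Σ(broken) − Σ(formed) = 9384 − 12012 = −2628 kJ

ΔH ≈ −2628 kJ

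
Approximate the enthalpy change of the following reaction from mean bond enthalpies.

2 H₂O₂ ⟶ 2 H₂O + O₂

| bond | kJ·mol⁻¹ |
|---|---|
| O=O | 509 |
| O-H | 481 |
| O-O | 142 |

Bonds broken (reactants):
  O-H: 4 × 481 = 1924
  O-O: 2 × 142 = 284
  Σ(broken) = 2208 kJ
Bonds formed (products):
  O-H: 4 × 481 = 1924
  O=O: 1 × 509 = 509
  Σ(formed) = 2433 kJ
ΔH = Σ(broken) − Σ(formed) = 2208 − 2433 = −225 kJ

ΔH ≈ −225 kJ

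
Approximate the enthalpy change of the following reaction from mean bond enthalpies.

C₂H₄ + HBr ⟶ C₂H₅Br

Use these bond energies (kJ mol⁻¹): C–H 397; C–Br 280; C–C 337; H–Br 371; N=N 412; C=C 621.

Bonds broken (reactants):
  C–H: 4 × 397 = 1588
  C=C: 1 × 621 = 621
  H–Br: 1 × 371 = 371
  Σ(broken) = 2580 kJ
Bonds formed (products):
  C–Br: 1 × 280 = 280
  C–C: 1 × 337 = 337
  C–H: 5 × 397 = 1985
  Σ(formed) = 2602 kJ
ΔH = Σ(broken) − Σ(formed) = 2580 − 2602 = −22 kJ

ΔH ≈ −22 kJ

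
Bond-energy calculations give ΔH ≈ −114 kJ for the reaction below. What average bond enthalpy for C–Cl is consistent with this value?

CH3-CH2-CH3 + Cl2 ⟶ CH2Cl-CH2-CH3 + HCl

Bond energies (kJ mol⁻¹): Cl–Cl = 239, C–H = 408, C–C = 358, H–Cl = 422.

D(C–Cl) ≈ 339 kJ/mol

Let D be the C–Cl bond energy.
Σ(broken) = 2×358 + 8×408 + 1×239 = 4219
Σ(formed) = 2×358 + 1×D + 7×408 + 1×422 = 3994 + D
ΔH = Σ(broken) − Σ(formed) = (4219) − (3994 + D) = +225 − D
Setting this equal to −114 kJ gives D = 339 kJ/mol.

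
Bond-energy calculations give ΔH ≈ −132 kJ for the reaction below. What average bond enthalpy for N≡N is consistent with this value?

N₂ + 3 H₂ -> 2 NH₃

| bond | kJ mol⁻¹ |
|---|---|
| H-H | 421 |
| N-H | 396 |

D(N≡N) ≈ 981 kJ/mol

Let D be the N≡N bond energy.
Σ(broken) = 3×421 + 1×D = 1263 + D
Σ(formed) = 6×396 = 2376
ΔH = Σ(broken) − Σ(formed) = (1263 + D) − (2376) = −1113 + D
Setting this equal to −132 kJ gives D = 981 kJ/mol.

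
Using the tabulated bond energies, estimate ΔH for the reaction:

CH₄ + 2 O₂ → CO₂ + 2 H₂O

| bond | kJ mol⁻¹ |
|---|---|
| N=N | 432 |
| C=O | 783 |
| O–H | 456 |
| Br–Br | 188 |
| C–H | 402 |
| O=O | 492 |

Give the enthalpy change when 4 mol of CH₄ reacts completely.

Bonds broken (reactants):
  C–H: 4 × 402 = 1608
  O=O: 2 × 492 = 984
  Σ(broken) = 2592 kJ
Bonds formed (products):
  C=O: 2 × 783 = 1566
  O–H: 4 × 456 = 1824
  Σ(formed) = 3390 kJ
ΔH = Σ(broken) − Σ(formed) = 2592 − 3390 = −798 kJ
For 4× the reaction as written: 4 × (−798) = −3192 kJ

ΔH = −3192 kJ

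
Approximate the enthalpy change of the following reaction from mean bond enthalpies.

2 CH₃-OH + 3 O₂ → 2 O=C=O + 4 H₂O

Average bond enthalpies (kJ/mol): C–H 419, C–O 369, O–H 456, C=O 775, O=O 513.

Bonds broken (reactants):
  C–H: 6 × 419 = 2514
  C–O: 2 × 369 = 738
  O–H: 2 × 456 = 912
  O=O: 3 × 513 = 1539
  Σ(broken) = 5703 kJ
Bonds formed (products):
  C=O: 4 × 775 = 3100
  O–H: 8 × 456 = 3648
  Σ(formed) = 6748 kJ
ΔH = Σ(broken) − Σ(formed) = 5703 − 6748 = −1045 kJ

ΔH ≈ −1045 kJ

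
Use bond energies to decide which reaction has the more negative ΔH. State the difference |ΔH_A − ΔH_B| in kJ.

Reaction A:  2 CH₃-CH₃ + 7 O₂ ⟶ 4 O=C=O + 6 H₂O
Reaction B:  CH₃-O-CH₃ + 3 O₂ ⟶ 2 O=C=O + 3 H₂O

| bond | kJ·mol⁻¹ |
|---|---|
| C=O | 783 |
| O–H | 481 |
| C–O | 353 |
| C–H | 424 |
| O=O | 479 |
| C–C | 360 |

Reaction A, by 1544 kJ

Reaction A:
  Bonds broken (reactants):
    C–C: 2 × 360 = 720
    C–H: 12 × 424 = 5088
    O=O: 7 × 479 = 3353
    Σ(broken) = 9161 kJ
  Bonds formed (products):
    C=O: 8 × 783 = 6264
    O–H: 12 × 481 = 5772
    Σ(formed) = 12036 kJ
  ΔH_A = 9161 − 12036 = −2875 kJ
Reaction B:
  Bonds broken (reactants):
    C–H: 6 × 424 = 2544
    C–O: 2 × 353 = 706
    O=O: 3 × 479 = 1437
    Σ(broken) = 4687 kJ
  Bonds formed (products):
    C=O: 4 × 783 = 3132
    O–H: 6 × 481 = 2886
    Σ(formed) = 6018 kJ
  ΔH_B = 4687 − 6018 = −1331 kJ
ΔH_A − ΔH_B = −1544 kJ, so reaction A has the more negative ΔH; |ΔH_A − ΔH_B| = 1544 kJ.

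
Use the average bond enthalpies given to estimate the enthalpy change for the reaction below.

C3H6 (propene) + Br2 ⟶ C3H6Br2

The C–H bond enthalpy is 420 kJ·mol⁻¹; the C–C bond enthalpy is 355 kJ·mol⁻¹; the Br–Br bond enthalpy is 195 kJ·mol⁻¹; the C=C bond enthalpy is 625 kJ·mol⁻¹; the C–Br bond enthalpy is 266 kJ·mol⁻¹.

Bonds broken (reactants):
  Br–Br: 1 × 195 = 195
  C–C: 1 × 355 = 355
  C–H: 6 × 420 = 2520
  C=C: 1 × 625 = 625
  Σ(broken) = 3695 kJ
Bonds formed (products):
  C–Br: 2 × 266 = 532
  C–C: 2 × 355 = 710
  C–H: 6 × 420 = 2520
  Σ(formed) = 3762 kJ
ΔH = Σ(broken) − Σ(formed) = 3695 − 3762 = −67 kJ

ΔH ≈ −67 kJ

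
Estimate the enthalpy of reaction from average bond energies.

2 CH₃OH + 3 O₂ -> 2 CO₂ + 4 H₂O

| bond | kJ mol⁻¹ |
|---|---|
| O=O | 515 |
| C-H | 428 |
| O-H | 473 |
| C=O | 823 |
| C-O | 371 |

Bonds broken (reactants):
  C-H: 6 × 428 = 2568
  C-O: 2 × 371 = 742
  O-H: 2 × 473 = 946
  O=O: 3 × 515 = 1545
  Σ(broken) = 5801 kJ
Bonds formed (products):
  C=O: 4 × 823 = 3292
  O-H: 8 × 473 = 3784
  Σ(formed) = 7076 kJ
ΔH = Σ(broken) − Σ(formed) = 5801 − 7076 = −1275 kJ

ΔH ≈ −1275 kJ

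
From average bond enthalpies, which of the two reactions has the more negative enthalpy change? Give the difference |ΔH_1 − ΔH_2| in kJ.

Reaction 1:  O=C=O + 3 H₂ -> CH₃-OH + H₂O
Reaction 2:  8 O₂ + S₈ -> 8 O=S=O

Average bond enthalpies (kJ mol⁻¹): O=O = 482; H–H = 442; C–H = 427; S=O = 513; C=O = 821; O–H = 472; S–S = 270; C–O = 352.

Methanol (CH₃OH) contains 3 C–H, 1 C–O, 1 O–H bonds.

Reaction 1:
  Bonds broken (reactants):
    C=O: 2 × 821 = 1642
    H–H: 3 × 442 = 1326
    Σ(broken) = 2968 kJ
  Bonds formed (products):
    C–H: 3 × 427 = 1281
    C–O: 1 × 352 = 352
    O–H: 3 × 472 = 1416
    Σ(formed) = 3049 kJ
  ΔH_1 = 2968 − 3049 = −81 kJ
Reaction 2:
  Bonds broken (reactants):
    O=O: 8 × 482 = 3856
    S–S: 8 × 270 = 2160
    Σ(broken) = 6016 kJ
  Bonds formed (products):
    S=O: 16 × 513 = 8208
    Σ(formed) = 8208 kJ
  ΔH_2 = 6016 − 8208 = −2192 kJ
ΔH_1 − ΔH_2 = +2111 kJ, so reaction 2 has the more negative ΔH; |ΔH_1 − ΔH_2| = 2111 kJ.

Reaction 2, by 2111 kJ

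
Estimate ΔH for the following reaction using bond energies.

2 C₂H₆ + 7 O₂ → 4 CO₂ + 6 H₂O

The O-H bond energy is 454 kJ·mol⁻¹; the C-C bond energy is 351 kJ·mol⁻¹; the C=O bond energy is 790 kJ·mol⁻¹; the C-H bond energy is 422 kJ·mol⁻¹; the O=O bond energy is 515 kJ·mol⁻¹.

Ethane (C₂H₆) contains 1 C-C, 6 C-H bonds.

ΔH ≈ −2397 kJ

Bonds broken (reactants):
  C-C: 2 × 351 = 702
  C-H: 12 × 422 = 5064
  O=O: 7 × 515 = 3605
  Σ(broken) = 9371 kJ
Bonds formed (products):
  C=O: 8 × 790 = 6320
  O-H: 12 × 454 = 5448
  Σ(formed) = 11768 kJ
ΔH = Σ(broken) − Σ(formed) = 9371 − 11768 = −2397 kJ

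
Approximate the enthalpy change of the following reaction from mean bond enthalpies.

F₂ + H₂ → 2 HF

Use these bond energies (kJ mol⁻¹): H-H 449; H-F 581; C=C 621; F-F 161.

ΔH ≈ −552 kJ

Bonds broken (reactants):
  F-F: 1 × 161 = 161
  H-H: 1 × 449 = 449
  Σ(broken) = 610 kJ
Bonds formed (products):
  H-F: 2 × 581 = 1162
  Σ(formed) = 1162 kJ
ΔH = Σ(broken) − Σ(formed) = 610 − 1162 = −552 kJ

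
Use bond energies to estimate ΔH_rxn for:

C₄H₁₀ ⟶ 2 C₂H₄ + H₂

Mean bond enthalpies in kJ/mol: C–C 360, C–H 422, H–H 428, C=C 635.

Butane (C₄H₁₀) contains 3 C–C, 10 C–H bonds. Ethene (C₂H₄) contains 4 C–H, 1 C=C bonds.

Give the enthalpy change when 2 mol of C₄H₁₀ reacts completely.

Bonds broken (reactants):
  C–C: 3 × 360 = 1080
  C–H: 10 × 422 = 4220
  Σ(broken) = 5300 kJ
Bonds formed (products):
  C–H: 8 × 422 = 3376
  C=C: 2 × 635 = 1270
  H–H: 1 × 428 = 428
  Σ(formed) = 5074 kJ
ΔH = Σ(broken) − Σ(formed) = 5300 − 5074 = +226 kJ
For 2× the reaction as written: 2 × (+226) = +452 kJ

ΔH = +452 kJ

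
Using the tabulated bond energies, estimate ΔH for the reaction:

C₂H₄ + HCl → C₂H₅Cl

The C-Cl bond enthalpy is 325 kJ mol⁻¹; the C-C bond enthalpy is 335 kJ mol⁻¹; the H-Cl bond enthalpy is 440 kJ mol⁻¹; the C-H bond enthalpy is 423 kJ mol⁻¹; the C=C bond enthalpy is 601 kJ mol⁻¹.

ΔH ≈ −42 kJ

Bonds broken (reactants):
  C-H: 4 × 423 = 1692
  C=C: 1 × 601 = 601
  H-Cl: 1 × 440 = 440
  Σ(broken) = 2733 kJ
Bonds formed (products):
  C-C: 1 × 335 = 335
  C-Cl: 1 × 325 = 325
  C-H: 5 × 423 = 2115
  Σ(formed) = 2775 kJ
ΔH = Σ(broken) − Σ(formed) = 2733 − 2775 = −42 kJ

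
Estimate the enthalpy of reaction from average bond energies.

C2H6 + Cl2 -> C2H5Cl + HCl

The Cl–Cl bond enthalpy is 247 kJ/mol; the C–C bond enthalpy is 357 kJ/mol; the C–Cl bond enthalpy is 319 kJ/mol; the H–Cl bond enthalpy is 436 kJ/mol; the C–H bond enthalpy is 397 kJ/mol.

Bonds broken (reactants):
  C–C: 1 × 357 = 357
  C–H: 6 × 397 = 2382
  Cl–Cl: 1 × 247 = 247
  Σ(broken) = 2986 kJ
Bonds formed (products):
  C–C: 1 × 357 = 357
  C–Cl: 1 × 319 = 319
  C–H: 5 × 397 = 1985
  H–Cl: 1 × 436 = 436
  Σ(formed) = 3097 kJ
ΔH = Σ(broken) − Σ(formed) = 2986 − 3097 = −111 kJ

ΔH ≈ −111 kJ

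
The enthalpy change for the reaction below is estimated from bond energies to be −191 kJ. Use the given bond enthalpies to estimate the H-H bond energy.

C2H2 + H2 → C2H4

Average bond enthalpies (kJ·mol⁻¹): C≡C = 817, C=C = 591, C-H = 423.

Let D be the H-H bond energy.
Σ(broken) = 1×817 + 2×423 + 1×D = 1663 + D
Σ(formed) = 4×423 + 1×591 = 2283
ΔH = Σ(broken) − Σ(formed) = (1663 + D) − (2283) = −620 + D
Setting this equal to −191 kJ gives D = 429 kJ/mol.

D(H-H) ≈ 429 kJ/mol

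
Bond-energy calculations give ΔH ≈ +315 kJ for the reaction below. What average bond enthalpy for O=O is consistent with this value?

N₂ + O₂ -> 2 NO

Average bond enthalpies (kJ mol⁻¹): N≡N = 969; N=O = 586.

D(O=O) ≈ 518 kJ/mol

Let D be the O=O bond energy.
Σ(broken) = 1×969 + 1×D = 969 + D
Σ(formed) = 2×586 = 1172
ΔH = Σ(broken) − Σ(formed) = (969 + D) − (1172) = −203 + D
Setting this equal to +315 kJ gives D = 518 kJ/mol.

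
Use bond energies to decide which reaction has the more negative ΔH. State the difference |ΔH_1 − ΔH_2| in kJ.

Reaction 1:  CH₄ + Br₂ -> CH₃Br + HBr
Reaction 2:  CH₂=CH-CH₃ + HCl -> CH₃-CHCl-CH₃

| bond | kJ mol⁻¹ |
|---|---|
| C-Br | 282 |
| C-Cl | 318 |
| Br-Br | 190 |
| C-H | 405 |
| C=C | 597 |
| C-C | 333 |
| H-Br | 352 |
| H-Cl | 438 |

Reaction 1, by 18 kJ

Reaction 1:
  Bonds broken (reactants):
    Br-Br: 1 × 190 = 190
    C-H: 4 × 405 = 1620
    Σ(broken) = 1810 kJ
  Bonds formed (products):
    C-Br: 1 × 282 = 282
    C-H: 3 × 405 = 1215
    H-Br: 1 × 352 = 352
    Σ(formed) = 1849 kJ
  ΔH_1 = 1810 − 1849 = −39 kJ
Reaction 2:
  Bonds broken (reactants):
    C-C: 1 × 333 = 333
    C-H: 6 × 405 = 2430
    C=C: 1 × 597 = 597
    H-Cl: 1 × 438 = 438
    Σ(broken) = 3798 kJ
  Bonds formed (products):
    C-C: 2 × 333 = 666
    C-Cl: 1 × 318 = 318
    C-H: 7 × 405 = 2835
    Σ(formed) = 3819 kJ
  ΔH_2 = 3798 − 3819 = −21 kJ
ΔH_1 − ΔH_2 = −18 kJ, so reaction 1 has the more negative ΔH; |ΔH_1 − ΔH_2| = 18 kJ.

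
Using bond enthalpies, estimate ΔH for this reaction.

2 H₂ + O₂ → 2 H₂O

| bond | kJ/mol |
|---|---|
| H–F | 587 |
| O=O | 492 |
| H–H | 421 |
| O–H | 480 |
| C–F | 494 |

ΔH ≈ −586 kJ

Bonds broken (reactants):
  H–H: 2 × 421 = 842
  O=O: 1 × 492 = 492
  Σ(broken) = 1334 kJ
Bonds formed (products):
  O–H: 4 × 480 = 1920
  Σ(formed) = 1920 kJ
ΔH = Σ(broken) − Σ(formed) = 1334 − 1920 = −586 kJ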